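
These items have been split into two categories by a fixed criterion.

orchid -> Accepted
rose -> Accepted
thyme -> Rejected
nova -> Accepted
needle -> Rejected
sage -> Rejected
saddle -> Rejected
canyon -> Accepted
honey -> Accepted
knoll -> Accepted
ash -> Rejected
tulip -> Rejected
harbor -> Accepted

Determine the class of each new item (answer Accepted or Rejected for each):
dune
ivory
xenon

Rejected, Accepted, Accepted

The simplest hypothesis consistent with all the labels is: contains 'o'.
dune → no 'o' → Rejected. ivory → has 'o' → Accepted. xenon → has 'o' → Accepted.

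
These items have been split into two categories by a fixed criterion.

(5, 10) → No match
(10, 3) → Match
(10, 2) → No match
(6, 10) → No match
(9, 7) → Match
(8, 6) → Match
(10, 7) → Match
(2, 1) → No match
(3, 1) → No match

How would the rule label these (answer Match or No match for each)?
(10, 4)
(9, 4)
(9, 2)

The classifier is using: first > second AND sum ≥ 13.
Match: (10, 4), since 10 > 4, 10+4 = 14. Match: (9, 4), since 9 > 4, 9+4 = 13. No match: (9, 2), since 9 > 2, 9+2 = 11.

Match, Match, No match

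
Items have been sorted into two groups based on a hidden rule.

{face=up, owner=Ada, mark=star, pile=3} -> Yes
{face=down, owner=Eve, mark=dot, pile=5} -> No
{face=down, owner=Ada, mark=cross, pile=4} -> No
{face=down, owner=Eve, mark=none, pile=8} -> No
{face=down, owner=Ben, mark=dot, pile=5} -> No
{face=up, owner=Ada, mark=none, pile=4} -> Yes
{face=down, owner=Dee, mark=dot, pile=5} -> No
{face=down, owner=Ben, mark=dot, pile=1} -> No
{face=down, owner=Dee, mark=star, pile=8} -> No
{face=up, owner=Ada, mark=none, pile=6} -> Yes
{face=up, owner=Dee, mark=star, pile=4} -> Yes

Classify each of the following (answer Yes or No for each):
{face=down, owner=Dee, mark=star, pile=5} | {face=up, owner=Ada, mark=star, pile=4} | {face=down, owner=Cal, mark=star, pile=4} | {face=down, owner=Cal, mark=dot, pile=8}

Checking candidate rules against both groups, what survives is: face is up.
{face=down, owner=Dee, mark=star, pile=5}: No (face is down). {face=up, owner=Ada, mark=star, pile=4}: Yes (face is up). {face=down, owner=Cal, mark=star, pile=4}: No (face is down). {face=down, owner=Cal, mark=dot, pile=8}: No (face is down).

No, Yes, No, No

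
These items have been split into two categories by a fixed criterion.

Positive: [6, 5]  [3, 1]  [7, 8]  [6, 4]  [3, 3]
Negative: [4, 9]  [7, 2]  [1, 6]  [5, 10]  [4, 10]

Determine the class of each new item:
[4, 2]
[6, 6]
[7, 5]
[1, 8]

Positive, Positive, Positive, Negative

The simplest hypothesis consistent with all the labels is: |first − second| ≤ 2.
[4, 2]: Positive (|4−2| = 2).
[6, 6]: Positive (|6−6| = 0).
[7, 5]: Positive (|7−5| = 2).
[1, 8]: Negative (|1−8| = 7).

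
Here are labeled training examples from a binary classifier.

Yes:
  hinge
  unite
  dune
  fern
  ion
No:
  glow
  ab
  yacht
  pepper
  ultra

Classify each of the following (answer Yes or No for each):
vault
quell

The common property of the 'Yes' items is: contains 'n'. No 'No' item has it.
vault: no 'n', fails the rule → No.
quell: no 'n', fails the rule → No.

No, No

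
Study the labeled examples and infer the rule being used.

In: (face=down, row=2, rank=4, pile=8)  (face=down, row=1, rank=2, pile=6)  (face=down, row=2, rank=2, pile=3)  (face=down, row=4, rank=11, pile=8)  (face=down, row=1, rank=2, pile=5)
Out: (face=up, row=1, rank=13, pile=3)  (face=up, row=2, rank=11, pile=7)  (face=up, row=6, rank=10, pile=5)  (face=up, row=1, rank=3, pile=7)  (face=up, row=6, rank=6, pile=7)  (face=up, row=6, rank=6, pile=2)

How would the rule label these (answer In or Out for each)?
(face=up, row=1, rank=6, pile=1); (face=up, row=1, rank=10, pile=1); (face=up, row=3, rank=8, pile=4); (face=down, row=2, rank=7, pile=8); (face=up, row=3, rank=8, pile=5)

Checking candidate rules against both groups, what survives is: face is down.

Out, Out, Out, In, Out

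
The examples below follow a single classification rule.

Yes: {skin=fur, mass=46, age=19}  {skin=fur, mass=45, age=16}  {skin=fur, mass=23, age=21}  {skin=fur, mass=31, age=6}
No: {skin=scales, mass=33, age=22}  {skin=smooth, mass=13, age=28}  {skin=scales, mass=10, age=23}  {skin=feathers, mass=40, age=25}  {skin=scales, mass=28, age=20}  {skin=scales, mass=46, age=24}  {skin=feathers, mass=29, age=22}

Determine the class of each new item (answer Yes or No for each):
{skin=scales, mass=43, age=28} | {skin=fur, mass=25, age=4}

No, Yes

The simplest hypothesis consistent with all the labels is: skin is fur.
{skin=scales, mass=43, age=28}: skin is scales — does not satisfy this, so No.
{skin=fur, mass=25, age=4}: skin is fur — meets the rule, so Yes.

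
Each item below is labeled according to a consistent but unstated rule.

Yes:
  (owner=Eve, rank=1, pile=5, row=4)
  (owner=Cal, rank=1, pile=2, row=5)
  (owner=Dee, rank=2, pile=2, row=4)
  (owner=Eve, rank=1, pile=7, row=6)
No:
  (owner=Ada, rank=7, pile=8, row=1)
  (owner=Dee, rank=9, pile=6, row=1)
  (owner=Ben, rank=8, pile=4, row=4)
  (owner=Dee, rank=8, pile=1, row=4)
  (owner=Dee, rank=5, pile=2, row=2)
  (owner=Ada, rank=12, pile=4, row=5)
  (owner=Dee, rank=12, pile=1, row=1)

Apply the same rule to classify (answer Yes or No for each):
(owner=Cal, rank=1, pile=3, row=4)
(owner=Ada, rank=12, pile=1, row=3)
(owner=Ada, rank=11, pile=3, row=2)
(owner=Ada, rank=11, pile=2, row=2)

Yes, No, No, No

The simplest hypothesis consistent with all the labels is: rank ≤ 2.
(owner=Cal, rank=1, pile=3, row=4): Yes (rank = 1).
(owner=Ada, rank=12, pile=1, row=3): No (rank = 12).
(owner=Ada, rank=11, pile=3, row=2): No (rank = 11).
(owner=Ada, rank=11, pile=2, row=2): No (rank = 11).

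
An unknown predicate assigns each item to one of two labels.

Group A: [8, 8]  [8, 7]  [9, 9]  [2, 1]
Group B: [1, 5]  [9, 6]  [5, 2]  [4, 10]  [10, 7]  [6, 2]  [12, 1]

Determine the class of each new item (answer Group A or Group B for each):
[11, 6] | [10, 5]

Group B, Group B

One predicate separates the groups cleanly: |first − second| ≤ 1.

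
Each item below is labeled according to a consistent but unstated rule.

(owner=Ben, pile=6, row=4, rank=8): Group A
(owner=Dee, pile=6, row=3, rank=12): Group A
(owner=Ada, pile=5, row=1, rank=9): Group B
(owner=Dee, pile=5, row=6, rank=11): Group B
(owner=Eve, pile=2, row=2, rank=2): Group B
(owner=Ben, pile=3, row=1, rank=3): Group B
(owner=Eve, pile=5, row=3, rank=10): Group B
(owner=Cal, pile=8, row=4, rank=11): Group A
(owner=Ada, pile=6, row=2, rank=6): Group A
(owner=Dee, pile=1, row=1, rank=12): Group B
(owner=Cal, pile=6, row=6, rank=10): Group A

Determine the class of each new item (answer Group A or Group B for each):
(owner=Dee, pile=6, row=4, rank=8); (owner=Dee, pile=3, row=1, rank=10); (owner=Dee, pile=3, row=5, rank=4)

Group A, Group B, Group B

The simplest hypothesis consistent with all the labels is: pile ≥ 6.
Group A: (owner=Dee, pile=6, row=4, rank=8), since pile = 6.
Group B: (owner=Dee, pile=3, row=1, rank=10), since pile = 3.
Group B: (owner=Dee, pile=3, row=5, rank=4), since pile = 3.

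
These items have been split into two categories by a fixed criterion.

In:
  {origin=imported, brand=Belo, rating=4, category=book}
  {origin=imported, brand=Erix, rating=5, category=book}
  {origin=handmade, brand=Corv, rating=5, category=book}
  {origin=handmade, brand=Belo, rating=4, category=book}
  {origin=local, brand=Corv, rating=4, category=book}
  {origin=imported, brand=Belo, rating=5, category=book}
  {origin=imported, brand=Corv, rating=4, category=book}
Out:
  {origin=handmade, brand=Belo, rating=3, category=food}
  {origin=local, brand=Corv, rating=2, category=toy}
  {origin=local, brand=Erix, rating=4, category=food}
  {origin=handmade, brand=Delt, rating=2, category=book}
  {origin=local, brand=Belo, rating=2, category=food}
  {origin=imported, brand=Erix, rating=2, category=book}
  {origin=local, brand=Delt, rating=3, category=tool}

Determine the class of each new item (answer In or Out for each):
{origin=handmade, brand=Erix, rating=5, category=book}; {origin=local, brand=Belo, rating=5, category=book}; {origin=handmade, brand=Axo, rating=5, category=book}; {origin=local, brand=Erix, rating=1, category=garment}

Every 'In' example satisfies: category is book AND rating ≥ 3. None of the 'Out' examples do.
{origin=handmade, brand=Erix, rating=5, category=book} → category is book, rating = 5 → In.
{origin=local, brand=Belo, rating=5, category=book} → category is book, rating = 5 → In.
{origin=handmade, brand=Axo, rating=5, category=book} → category is book, rating = 5 → In.
{origin=local, brand=Erix, rating=1, category=garment} → category is garment, rating = 1 → Out.

In, In, In, Out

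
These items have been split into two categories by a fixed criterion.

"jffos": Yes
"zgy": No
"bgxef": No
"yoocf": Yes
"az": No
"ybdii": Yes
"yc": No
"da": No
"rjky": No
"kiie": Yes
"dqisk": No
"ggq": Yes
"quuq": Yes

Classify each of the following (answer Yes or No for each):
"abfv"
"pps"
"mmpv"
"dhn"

No, Yes, Yes, No

One predicate separates the groups cleanly: has a double letter.
"abfv" — no doubled letter, hence No. "pps" — 'pp' doubled, hence Yes. "mmpv" — 'mm' doubled, hence Yes. "dhn" — no doubled letter, hence No.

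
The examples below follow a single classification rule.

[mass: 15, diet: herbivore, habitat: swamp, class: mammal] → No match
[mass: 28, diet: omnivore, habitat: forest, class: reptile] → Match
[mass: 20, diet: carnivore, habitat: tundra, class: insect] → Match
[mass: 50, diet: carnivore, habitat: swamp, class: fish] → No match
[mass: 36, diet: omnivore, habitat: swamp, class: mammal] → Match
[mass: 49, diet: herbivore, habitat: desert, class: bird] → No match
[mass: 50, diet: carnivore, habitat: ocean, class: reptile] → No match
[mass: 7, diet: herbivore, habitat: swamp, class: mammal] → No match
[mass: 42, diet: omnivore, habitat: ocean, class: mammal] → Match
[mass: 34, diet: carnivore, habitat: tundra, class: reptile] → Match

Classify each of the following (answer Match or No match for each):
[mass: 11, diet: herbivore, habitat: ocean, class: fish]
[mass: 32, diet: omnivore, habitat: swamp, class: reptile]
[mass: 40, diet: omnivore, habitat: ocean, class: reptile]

'Match' ⟺ habitat is tundra OR diet is omnivore.
No match: [mass: 11, diet: herbivore, habitat: ocean, class: fish], since habitat is ocean, diet is herbivore. Match: [mass: 32, diet: omnivore, habitat: swamp, class: reptile], since habitat is swamp, diet is omnivore. Match: [mass: 40, diet: omnivore, habitat: ocean, class: reptile], since habitat is ocean, diet is omnivore.

No match, Match, Match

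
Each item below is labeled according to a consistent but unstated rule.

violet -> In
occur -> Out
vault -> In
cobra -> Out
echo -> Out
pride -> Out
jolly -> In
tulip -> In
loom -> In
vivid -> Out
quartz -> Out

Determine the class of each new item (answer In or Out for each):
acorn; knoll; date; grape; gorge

A rule that fits every label: contains 'l' — true of each 'In' example, false of each 'Out' one.

Out, In, Out, Out, Out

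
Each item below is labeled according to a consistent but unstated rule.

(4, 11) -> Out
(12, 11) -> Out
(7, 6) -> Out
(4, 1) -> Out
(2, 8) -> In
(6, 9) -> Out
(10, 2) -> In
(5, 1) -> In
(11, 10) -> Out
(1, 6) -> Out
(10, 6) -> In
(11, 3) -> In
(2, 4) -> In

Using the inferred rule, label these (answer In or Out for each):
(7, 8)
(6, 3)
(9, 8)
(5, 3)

'In' ⟺ sum is even.

Out, Out, Out, In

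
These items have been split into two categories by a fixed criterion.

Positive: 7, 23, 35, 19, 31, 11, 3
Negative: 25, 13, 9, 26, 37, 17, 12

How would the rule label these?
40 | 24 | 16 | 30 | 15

Negative, Negative, Negative, Negative, Positive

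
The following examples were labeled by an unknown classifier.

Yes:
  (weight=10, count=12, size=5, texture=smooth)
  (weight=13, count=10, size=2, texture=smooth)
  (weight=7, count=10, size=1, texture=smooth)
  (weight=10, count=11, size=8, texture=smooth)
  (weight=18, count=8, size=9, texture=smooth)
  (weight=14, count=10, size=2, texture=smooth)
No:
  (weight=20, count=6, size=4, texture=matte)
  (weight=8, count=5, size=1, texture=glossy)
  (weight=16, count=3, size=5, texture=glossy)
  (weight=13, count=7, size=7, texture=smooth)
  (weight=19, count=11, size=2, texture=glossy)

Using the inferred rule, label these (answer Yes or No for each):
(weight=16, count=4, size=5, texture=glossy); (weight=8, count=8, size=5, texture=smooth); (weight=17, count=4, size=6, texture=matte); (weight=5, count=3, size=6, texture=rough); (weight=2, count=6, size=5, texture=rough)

The common property of the 'Yes' items is: texture is smooth AND count ≥ 8. No 'No' item has it.
(weight=16, count=4, size=5, texture=glossy): texture is glossy, count = 4, lacks this property → No.
(weight=8, count=8, size=5, texture=smooth): texture is smooth, count = 8, checks out → Yes.
(weight=17, count=4, size=6, texture=matte): texture is matte, count = 4, lacks this property → No.
(weight=5, count=3, size=6, texture=rough): texture is rough, count = 3, lacks this property → No.
(weight=2, count=6, size=5, texture=rough): texture is rough, count = 6, lacks this property → No.

No, Yes, No, No, No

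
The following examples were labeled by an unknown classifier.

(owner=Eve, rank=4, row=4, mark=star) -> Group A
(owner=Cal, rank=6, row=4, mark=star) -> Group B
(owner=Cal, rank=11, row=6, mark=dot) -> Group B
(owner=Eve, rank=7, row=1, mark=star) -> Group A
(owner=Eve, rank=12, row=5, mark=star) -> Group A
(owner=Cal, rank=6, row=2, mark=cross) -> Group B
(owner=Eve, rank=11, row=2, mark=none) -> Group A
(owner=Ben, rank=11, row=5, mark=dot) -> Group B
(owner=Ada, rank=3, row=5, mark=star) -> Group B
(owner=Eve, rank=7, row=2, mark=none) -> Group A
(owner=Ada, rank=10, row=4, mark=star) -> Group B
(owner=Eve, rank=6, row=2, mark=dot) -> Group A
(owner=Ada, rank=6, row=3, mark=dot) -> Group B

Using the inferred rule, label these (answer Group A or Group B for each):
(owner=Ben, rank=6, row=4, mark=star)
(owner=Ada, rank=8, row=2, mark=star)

Group B, Group B

All 'Group A' examples share one property — owner is Eve — and every 'Group B' example lacks it.
(owner=Ben, rank=6, row=4, mark=star): owner is Ben — doesn't qualify, so Group B. (owner=Ada, rank=8, row=2, mark=star): owner is Ada — doesn't qualify, so Group B.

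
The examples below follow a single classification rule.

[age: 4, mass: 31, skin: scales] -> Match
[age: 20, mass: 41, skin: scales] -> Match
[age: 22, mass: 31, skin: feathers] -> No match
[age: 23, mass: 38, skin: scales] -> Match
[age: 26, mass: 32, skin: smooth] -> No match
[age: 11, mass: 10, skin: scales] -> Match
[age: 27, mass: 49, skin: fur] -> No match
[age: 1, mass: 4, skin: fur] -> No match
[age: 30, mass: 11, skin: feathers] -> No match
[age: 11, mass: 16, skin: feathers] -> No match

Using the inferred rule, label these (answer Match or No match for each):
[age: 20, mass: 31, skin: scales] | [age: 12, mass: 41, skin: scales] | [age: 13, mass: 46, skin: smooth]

The pattern is that an item is 'Match' exactly when: skin is scales.
[age: 20, mass: 31, skin: scales] — skin is scales, hence Match. [age: 12, mass: 41, skin: scales] — skin is scales, hence Match. [age: 13, mass: 46, skin: smooth] — skin is smooth, hence No match.

Match, Match, No match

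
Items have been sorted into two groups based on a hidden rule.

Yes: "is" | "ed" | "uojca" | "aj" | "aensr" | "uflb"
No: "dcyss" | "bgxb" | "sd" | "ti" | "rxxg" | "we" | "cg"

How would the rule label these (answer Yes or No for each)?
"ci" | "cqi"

No, No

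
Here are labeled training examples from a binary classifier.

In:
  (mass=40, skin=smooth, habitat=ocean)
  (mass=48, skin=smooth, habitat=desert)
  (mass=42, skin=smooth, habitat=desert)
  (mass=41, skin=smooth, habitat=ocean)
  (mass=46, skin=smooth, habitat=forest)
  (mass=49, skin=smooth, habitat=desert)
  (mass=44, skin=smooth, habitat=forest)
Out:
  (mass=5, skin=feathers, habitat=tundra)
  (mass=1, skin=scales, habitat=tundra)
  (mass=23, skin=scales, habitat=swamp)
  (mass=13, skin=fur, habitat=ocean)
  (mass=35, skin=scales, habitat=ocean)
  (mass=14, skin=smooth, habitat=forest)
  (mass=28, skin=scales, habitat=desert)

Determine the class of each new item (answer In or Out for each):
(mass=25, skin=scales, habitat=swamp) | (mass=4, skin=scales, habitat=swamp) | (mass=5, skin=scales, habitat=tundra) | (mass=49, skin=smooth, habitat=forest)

The pattern is that an item is 'In' exactly when: mass ≥ 40.

Out, Out, Out, In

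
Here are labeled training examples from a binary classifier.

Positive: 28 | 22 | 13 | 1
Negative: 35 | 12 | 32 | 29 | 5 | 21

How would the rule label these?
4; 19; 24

All 'Positive' examples share one property — ≡ 1 (mod 3) — and every 'Negative' example lacks it.
4: 4 mod 3 = 1, matches → Positive.
19: 19 mod 3 = 1, matches → Positive.
24: 24 mod 3 = 0, fails this test → Negative.

Positive, Positive, Negative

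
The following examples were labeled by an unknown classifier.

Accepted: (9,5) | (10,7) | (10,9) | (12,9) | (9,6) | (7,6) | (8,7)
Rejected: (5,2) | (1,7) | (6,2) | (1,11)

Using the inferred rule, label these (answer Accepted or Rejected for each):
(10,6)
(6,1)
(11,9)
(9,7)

The rule appears to be: sum ≥ 13.
(10,6): Accepted (10+6 = 16).
(6,1): Rejected (6+1 = 7).
(11,9): Accepted (11+9 = 20).
(9,7): Accepted (9+7 = 16).

Accepted, Rejected, Accepted, Accepted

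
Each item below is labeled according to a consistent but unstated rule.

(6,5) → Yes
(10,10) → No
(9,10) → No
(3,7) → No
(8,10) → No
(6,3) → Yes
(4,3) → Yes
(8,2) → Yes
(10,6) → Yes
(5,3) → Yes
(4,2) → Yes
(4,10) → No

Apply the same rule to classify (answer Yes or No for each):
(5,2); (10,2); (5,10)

A rule that fits every label: first > second — true of each 'Yes' example, false of each 'No' one.
Yes: (5,2), since 5 > 2. Yes: (10,2), since 10 > 2. No: (5,10), since 5 < 10.

Yes, Yes, No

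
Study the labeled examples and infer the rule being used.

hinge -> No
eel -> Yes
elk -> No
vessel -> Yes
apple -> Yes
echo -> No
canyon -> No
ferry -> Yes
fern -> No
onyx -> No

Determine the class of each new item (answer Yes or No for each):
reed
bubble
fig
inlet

Yes, Yes, No, No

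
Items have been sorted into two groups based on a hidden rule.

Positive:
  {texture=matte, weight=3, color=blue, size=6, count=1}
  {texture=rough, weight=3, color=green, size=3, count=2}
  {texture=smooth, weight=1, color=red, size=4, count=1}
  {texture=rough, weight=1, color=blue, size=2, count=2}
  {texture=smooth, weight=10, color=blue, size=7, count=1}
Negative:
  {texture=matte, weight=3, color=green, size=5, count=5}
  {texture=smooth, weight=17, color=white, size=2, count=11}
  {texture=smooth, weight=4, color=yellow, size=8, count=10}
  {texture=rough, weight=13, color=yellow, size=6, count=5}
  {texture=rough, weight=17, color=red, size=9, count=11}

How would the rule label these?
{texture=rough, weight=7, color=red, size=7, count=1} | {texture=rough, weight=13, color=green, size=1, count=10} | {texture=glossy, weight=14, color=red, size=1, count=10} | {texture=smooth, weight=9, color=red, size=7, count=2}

All 'Positive' examples share one property — count ≤ 2 — and every 'Negative' example lacks it.
{texture=rough, weight=7, color=red, size=7, count=1}: count = 1 — fits, so Positive. {texture=rough, weight=13, color=green, size=1, count=10}: count = 10 — doesn't match, so Negative. {texture=glossy, weight=14, color=red, size=1, count=10}: count = 10 — doesn't match, so Negative. {texture=smooth, weight=9, color=red, size=7, count=2}: count = 2 — fits, so Positive.

Positive, Negative, Negative, Positive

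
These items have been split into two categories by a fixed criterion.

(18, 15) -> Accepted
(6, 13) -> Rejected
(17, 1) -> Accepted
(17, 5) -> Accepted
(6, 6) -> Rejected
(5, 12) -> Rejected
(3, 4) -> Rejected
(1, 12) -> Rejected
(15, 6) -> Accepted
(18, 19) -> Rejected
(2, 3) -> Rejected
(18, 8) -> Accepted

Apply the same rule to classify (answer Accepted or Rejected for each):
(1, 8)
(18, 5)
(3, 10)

Rejected, Accepted, Rejected

The classifier is using: first > second.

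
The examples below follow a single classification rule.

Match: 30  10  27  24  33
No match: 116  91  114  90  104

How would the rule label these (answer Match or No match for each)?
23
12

Match, Match

The rule appears to be: at most 33.
23 — 23 ≤ 33, hence Match. 12 — 12 ≤ 33, hence Match.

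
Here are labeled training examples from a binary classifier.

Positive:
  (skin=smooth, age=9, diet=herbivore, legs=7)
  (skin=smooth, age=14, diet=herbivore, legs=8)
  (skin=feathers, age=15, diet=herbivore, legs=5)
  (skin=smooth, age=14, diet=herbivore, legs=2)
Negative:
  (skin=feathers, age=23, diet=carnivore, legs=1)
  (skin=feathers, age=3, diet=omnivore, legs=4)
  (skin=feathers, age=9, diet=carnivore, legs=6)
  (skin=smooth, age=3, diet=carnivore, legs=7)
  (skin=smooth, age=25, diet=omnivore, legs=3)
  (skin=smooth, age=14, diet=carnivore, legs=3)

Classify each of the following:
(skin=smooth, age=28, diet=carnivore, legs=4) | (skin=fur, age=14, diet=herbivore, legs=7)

The rule appears to be: diet is herbivore.
(skin=smooth, age=28, diet=carnivore, legs=4) → diet is carnivore → Negative.
(skin=fur, age=14, diet=herbivore, legs=7) → diet is herbivore → Positive.

Negative, Positive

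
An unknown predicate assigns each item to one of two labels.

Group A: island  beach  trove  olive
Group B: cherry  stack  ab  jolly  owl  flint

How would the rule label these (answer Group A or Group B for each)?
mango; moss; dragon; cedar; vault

Rule: has ≥ 2 vowels. This holds for each 'Group A' example and fails for each 'Group B' one.
mango: Group A (2 vowels).
moss: Group B (1 vowel).
dragon: Group A (2 vowels).
cedar: Group A (2 vowels).
vault: Group A (2 vowels).

Group A, Group B, Group A, Group A, Group A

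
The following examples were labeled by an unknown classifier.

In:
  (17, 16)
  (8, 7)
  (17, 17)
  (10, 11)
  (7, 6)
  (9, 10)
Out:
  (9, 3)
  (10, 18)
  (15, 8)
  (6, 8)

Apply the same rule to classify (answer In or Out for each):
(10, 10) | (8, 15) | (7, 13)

In, Out, Out

The common property of the 'In' items is: |first − second| ≤ 1. No 'Out' item has it.
(10, 10): In (|10−10| = 0).
(8, 15): Out (|8−15| = 7).
(7, 13): Out (|7−13| = 6).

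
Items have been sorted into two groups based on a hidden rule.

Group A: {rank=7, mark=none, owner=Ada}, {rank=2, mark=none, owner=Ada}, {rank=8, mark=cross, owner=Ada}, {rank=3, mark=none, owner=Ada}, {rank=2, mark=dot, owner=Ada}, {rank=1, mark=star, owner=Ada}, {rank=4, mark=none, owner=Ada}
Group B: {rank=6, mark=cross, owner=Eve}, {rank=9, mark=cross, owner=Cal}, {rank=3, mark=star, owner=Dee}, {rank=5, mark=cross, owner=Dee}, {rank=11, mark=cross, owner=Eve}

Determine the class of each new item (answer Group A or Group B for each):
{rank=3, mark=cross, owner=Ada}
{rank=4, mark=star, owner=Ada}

Group A, Group A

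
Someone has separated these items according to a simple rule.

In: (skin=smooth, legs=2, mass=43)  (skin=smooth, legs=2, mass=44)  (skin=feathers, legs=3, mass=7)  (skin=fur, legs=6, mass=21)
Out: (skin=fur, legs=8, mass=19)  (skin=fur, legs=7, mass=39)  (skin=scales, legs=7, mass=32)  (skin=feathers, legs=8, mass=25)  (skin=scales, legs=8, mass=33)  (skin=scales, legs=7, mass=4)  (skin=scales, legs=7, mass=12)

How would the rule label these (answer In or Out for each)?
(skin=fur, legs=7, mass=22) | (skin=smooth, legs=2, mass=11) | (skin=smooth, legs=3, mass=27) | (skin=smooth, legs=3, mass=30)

Out, In, In, In

The classifier is using: legs ≤ 6.
(skin=fur, legs=7, mass=22): legs = 7, does not satisfy this → Out.
(skin=smooth, legs=2, mass=11): legs = 2, qualifies → In.
(skin=smooth, legs=3, mass=27): legs = 3, qualifies → In.
(skin=smooth, legs=3, mass=30): legs = 3, qualifies → In.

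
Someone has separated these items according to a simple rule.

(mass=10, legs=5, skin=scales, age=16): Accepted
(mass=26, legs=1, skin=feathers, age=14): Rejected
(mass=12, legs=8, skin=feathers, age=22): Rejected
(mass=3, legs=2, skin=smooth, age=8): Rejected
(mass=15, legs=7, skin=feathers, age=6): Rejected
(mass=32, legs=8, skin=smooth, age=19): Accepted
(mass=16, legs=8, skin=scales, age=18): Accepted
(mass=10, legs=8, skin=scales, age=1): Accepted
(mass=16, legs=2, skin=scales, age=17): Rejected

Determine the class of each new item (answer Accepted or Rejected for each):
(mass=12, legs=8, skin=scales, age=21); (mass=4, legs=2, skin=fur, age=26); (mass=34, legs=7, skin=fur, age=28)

Rule: skin is not feathers AND legs ≥ 5. This holds for each 'Accepted' example and fails for each 'Rejected' one.
(mass=12, legs=8, skin=scales, age=21) — skin is scales, legs = 8, hence Accepted.
(mass=4, legs=2, skin=fur, age=26) — skin is fur, legs = 2, hence Rejected.
(mass=34, legs=7, skin=fur, age=28) — skin is fur, legs = 7, hence Accepted.

Accepted, Rejected, Accepted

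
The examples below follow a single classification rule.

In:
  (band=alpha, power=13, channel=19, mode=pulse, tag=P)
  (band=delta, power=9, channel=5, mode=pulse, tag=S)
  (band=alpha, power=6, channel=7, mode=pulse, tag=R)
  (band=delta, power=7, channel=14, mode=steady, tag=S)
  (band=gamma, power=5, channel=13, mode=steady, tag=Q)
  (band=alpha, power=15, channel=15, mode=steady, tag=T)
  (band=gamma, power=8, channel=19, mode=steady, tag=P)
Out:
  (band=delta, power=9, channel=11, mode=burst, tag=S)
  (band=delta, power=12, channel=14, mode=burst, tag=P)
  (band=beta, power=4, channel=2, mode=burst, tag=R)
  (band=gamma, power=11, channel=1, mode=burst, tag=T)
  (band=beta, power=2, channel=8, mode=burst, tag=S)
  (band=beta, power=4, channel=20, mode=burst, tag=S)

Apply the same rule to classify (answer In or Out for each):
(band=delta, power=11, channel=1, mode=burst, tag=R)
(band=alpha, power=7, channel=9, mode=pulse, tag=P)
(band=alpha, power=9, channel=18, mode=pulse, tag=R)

Out, In, In

Comparing the two groups points to one rule — mode is not burst.
(band=delta, power=11, channel=1, mode=burst, tag=R): Out (mode is burst). (band=alpha, power=7, channel=9, mode=pulse, tag=P): In (mode is pulse). (band=alpha, power=9, channel=18, mode=pulse, tag=R): In (mode is pulse).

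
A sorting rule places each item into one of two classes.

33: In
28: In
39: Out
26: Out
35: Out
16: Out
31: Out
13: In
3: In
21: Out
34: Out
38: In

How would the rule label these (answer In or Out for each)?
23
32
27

In, Out, Out

The distinguishing property — ≡ 3 (mod 5) — holds for all the 'In' cases and none of the 'Out' cases.
23: In (23 mod 5 = 3). 32: Out (32 mod 5 = 2). 27: Out (27 mod 5 = 2).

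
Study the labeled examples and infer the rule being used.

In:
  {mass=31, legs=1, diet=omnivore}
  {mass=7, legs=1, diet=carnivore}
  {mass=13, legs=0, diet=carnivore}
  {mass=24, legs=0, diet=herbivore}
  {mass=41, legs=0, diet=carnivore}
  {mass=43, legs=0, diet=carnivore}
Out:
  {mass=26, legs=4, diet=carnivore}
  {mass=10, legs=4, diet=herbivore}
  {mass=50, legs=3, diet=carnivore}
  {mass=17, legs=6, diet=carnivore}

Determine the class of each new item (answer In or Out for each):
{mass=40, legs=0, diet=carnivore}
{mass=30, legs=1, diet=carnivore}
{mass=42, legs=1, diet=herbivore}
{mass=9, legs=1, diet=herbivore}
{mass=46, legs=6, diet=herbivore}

In, In, In, In, Out

The rule appears to be: legs ≤ 1.
{mass=40, legs=0, diet=carnivore} → legs = 0 → In.
{mass=30, legs=1, diet=carnivore} → legs = 1 → In.
{mass=42, legs=1, diet=herbivore} → legs = 1 → In.
{mass=9, legs=1, diet=herbivore} → legs = 1 → In.
{mass=46, legs=6, diet=herbivore} → legs = 6 → Out.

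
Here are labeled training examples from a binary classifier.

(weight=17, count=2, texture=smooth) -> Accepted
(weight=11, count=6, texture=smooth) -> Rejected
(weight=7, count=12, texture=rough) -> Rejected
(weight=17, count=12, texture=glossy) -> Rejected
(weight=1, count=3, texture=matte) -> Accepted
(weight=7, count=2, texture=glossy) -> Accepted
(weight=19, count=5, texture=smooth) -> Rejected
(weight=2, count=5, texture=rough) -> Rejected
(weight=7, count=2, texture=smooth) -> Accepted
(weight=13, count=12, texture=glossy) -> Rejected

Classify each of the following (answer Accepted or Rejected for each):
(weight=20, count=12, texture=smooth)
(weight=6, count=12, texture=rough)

Rejected, Rejected

'Accepted' ⟺ count ≤ 3.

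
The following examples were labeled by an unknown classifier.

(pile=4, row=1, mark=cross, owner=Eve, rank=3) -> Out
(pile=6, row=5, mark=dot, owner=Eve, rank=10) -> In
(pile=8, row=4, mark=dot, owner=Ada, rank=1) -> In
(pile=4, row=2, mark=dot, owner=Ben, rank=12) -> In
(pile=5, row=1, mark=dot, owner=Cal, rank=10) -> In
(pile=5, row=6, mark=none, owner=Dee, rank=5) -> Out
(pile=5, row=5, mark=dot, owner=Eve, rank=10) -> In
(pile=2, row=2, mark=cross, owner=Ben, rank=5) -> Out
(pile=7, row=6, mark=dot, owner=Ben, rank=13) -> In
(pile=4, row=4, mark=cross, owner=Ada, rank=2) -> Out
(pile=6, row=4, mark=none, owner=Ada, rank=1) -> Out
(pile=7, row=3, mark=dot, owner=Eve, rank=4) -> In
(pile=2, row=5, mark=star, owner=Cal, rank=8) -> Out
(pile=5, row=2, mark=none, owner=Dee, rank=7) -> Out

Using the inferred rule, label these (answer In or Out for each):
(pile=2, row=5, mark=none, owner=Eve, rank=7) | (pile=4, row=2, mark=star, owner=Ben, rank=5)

Out, Out

The classifier is using: mark is dot.
Out: (pile=2, row=5, mark=none, owner=Eve, rank=7), since mark is none.
Out: (pile=4, row=2, mark=star, owner=Ben, rank=5), since mark is star.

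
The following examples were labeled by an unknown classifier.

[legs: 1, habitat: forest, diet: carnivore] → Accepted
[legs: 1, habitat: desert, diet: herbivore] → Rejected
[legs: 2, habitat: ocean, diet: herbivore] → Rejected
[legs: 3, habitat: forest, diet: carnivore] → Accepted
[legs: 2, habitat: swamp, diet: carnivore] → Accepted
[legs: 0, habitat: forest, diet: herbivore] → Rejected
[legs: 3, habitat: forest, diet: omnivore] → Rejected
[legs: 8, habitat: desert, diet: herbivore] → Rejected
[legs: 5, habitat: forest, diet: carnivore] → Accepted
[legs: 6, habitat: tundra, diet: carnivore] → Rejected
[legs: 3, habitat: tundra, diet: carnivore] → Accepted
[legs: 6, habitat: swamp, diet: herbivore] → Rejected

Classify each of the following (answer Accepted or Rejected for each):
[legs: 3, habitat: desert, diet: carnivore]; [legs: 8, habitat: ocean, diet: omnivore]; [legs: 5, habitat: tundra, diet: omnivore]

Accepted, Rejected, Rejected

The rule appears to be: diet is carnivore AND legs ≤ 5.
[legs: 3, habitat: desert, diet: carnivore] — diet is carnivore, legs = 3, hence Accepted.
[legs: 8, habitat: ocean, diet: omnivore] — diet is omnivore, legs = 8, hence Rejected.
[legs: 5, habitat: tundra, diet: omnivore] — diet is omnivore, legs = 5, hence Rejected.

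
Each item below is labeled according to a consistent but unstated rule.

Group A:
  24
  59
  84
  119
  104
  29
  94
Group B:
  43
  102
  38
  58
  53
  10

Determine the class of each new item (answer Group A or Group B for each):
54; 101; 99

Group A, Group B, Group A

'Group A' ⟺ ≡ 4 (mod 5).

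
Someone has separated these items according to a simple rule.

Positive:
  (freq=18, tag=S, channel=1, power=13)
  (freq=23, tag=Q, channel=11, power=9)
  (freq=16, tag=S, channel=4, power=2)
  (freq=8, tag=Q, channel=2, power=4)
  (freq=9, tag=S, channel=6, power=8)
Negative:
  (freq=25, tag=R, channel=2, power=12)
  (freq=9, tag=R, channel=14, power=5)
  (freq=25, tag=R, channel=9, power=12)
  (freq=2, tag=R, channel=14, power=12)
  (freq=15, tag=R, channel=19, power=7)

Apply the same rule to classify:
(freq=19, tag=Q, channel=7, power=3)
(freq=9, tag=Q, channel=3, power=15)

Positive, Positive

The simplest hypothesis consistent with all the labels is: tag is not R.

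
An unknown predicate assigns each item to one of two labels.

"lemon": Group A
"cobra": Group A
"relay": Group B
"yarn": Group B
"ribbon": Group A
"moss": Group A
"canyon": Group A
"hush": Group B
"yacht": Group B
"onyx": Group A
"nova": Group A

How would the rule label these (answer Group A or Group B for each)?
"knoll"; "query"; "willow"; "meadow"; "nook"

Checking candidate rules against both groups, what survives is: contains 'o'.
Group A: "knoll", since has 'o'. Group B: "query", since no 'o'. Group A: "willow", since has 'o'. Group A: "meadow", since has 'o'. Group A: "nook", since has 'o'.

Group A, Group B, Group A, Group A, Group A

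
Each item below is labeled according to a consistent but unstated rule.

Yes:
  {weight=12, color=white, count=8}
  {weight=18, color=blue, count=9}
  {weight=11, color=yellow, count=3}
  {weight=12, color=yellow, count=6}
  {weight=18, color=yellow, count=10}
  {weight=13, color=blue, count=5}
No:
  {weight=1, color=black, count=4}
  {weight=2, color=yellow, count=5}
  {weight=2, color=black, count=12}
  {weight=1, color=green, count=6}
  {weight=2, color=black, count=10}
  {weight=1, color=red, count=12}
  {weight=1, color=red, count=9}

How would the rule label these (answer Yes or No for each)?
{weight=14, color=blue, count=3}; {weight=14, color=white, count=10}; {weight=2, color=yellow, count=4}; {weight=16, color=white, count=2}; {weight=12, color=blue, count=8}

Yes, Yes, No, Yes, Yes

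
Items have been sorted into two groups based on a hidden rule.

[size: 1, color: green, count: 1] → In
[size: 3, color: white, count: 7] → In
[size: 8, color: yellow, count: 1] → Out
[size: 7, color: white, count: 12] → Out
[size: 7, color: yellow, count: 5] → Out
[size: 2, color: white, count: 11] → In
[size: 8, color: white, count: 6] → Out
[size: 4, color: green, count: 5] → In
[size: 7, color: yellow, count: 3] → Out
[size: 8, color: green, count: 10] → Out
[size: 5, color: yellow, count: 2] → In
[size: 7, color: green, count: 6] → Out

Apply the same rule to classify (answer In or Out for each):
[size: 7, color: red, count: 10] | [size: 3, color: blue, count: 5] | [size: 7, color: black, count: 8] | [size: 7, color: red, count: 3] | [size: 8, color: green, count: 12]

Out, In, Out, Out, Out

'In' ⟺ size ≤ 5.
[size: 7, color: red, count: 10]: Out (size = 7). [size: 3, color: blue, count: 5]: In (size = 3). [size: 7, color: black, count: 8]: Out (size = 7). [size: 7, color: red, count: 3]: Out (size = 7). [size: 8, color: green, count: 12]: Out (size = 8).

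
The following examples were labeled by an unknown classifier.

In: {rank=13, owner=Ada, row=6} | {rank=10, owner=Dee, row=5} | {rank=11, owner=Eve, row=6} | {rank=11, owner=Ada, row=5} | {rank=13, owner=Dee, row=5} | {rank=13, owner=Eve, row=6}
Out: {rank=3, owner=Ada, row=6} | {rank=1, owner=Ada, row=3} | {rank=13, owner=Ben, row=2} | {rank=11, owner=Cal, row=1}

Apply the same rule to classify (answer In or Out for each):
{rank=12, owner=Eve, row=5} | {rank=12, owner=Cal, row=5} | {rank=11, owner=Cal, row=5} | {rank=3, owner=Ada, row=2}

Every 'In' example satisfies: rank ≥ 10 AND row ≥ 3. None of the 'Out' examples do.
{rank=12, owner=Eve, row=5} — rank = 12, row = 5, hence In.
{rank=12, owner=Cal, row=5} — rank = 12, row = 5, hence In.
{rank=11, owner=Cal, row=5} — rank = 11, row = 5, hence In.
{rank=3, owner=Ada, row=2} — rank = 3, row = 2, hence Out.

In, In, In, Out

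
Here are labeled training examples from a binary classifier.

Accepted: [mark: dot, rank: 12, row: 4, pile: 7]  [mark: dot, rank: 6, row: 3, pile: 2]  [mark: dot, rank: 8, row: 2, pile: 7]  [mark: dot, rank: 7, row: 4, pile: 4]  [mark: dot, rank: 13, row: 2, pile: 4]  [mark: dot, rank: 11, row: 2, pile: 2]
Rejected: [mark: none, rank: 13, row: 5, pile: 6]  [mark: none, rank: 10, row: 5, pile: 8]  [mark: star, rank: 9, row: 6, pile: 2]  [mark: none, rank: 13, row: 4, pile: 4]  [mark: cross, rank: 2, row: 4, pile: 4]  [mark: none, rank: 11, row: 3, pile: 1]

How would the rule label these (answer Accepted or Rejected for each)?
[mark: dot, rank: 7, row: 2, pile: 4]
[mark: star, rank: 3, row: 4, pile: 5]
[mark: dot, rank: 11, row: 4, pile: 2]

Accepted, Rejected, Accepted

'Accepted' ⟺ mark is dot.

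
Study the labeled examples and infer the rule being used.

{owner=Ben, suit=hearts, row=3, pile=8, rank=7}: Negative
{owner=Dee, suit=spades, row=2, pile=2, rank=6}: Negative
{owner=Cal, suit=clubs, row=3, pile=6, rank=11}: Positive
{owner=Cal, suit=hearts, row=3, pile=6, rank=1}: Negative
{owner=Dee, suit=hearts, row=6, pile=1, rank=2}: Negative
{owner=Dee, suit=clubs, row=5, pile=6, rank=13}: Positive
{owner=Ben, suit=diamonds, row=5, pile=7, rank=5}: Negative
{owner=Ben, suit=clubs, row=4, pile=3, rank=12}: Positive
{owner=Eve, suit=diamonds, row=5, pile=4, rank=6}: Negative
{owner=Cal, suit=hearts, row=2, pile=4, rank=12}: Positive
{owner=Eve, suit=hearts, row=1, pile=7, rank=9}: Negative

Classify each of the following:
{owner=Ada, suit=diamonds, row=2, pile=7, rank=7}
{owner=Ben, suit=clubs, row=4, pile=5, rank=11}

Negative, Positive

All 'Positive' examples share one property — rank ≥ 11 — and every 'Negative' example lacks it.
Negative: {owner=Ada, suit=diamonds, row=2, pile=7, rank=7}, since rank = 7.
Positive: {owner=Ben, suit=clubs, row=4, pile=5, rank=11}, since rank = 11.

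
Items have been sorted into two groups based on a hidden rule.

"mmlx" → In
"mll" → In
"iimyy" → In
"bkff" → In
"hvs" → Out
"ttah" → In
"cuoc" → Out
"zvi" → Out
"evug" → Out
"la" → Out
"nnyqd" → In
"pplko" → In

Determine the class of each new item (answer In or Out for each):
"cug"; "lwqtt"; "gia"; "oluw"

The classifier is using: has a double letter.
"cug": no doubled letter — doesn't match, so Out.
"lwqtt": 'tt' doubled — passes, so In.
"gia": no doubled letter — doesn't match, so Out.
"oluw": no doubled letter — doesn't match, so Out.

Out, In, Out, Out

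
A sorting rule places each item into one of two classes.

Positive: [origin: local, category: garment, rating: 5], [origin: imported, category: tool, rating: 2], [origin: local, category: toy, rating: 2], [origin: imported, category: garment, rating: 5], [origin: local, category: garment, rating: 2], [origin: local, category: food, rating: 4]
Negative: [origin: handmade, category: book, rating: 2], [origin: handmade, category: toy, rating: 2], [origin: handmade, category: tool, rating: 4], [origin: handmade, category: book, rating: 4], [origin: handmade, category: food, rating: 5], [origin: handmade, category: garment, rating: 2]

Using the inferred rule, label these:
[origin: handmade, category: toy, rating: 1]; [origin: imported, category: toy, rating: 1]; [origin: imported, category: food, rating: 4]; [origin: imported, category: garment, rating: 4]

One predicate separates the groups cleanly: origin is not handmade.

Negative, Positive, Positive, Positive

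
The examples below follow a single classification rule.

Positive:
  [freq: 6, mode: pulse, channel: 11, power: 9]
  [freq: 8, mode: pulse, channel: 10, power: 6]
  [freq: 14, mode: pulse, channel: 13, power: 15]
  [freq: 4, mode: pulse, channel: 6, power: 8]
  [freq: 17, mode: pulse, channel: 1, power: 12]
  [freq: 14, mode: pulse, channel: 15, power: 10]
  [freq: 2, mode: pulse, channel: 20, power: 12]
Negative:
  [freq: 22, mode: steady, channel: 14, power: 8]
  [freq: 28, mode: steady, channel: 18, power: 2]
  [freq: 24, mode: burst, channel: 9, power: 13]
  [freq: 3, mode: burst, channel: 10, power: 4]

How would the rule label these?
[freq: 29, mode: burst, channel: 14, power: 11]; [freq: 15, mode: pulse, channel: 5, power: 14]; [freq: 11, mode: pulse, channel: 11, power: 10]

Comparing the two groups points to one rule — mode is pulse.
[freq: 29, mode: burst, channel: 14, power: 11] — mode is burst, hence Negative.
[freq: 15, mode: pulse, channel: 5, power: 14] — mode is pulse, hence Positive.
[freq: 11, mode: pulse, channel: 11, power: 10] — mode is pulse, hence Positive.

Negative, Positive, Positive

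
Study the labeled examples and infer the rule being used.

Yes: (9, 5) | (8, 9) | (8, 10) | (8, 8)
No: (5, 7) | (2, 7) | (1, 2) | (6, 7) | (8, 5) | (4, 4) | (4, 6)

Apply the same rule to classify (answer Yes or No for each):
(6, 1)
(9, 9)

The rule appears to be: sum ≥ 14.

No, Yes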